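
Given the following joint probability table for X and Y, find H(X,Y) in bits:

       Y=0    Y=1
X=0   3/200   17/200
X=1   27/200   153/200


H(X,Y) = -Σ p(x,y) log₂ p(x,y)
  p(0,0)=3/200: -0.0150 × log₂(0.0150) = 0.0909
  p(0,1)=17/200: -0.0850 × log₂(0.0850) = 0.3023
  p(1,0)=27/200: -0.1350 × log₂(0.1350) = 0.3900
  p(1,1)=153/200: -0.7650 × log₂(0.7650) = 0.2956
H(X,Y) = 1.0788 bits


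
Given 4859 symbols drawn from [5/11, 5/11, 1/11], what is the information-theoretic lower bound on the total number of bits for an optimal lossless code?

Entropy H = 1.3486 bits/symbol
Minimum bits = H × n = 1.3486 × 4859
= 6552.79 bits


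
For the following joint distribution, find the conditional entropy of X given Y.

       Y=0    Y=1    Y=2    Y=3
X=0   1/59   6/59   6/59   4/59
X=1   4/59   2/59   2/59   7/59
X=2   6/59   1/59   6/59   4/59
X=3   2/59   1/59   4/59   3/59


H(X|Y) = Σ_y p(y) H(X|Y=y)
  p(Y=0) = 13/59, H(X|Y=0) = 1.7381
  p(Y=1) = 10/59, H(X|Y=1) = 1.5710
  p(Y=2) = 18/59, H(X|Y=2) = 1.8911
  p(Y=3) = 18/59, H(X|Y=3) = 1.9251
H(X|Y) = 0.2203×1.7381 + 0.1695×1.5710 + 0.3051×1.8911 + 0.3051×1.9251 = 1.8135 bits


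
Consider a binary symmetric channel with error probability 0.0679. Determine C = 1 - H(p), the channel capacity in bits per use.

For BSC with error probability p:
C = 1 - H(p) where H(p) is binary entropy
H(0.0679) = -0.0679 × log₂(0.0679) - 0.9321 × log₂(0.9321)
H(p) = 0.3580
C = 1 - 0.3580 = 0.6420 bits/use


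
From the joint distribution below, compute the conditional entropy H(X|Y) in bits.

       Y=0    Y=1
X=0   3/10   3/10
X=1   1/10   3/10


H(X|Y) = Σ_y p(y) H(X|Y=y)
  p(Y=0) = 2/5, H(X|Y=0) = 0.8113
  p(Y=1) = 3/5, H(X|Y=1) = 1.0000
H(X|Y) = 0.4000×0.8113 + 0.6000×1.0000 = 0.9245 bits


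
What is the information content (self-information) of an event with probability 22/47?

Information content I(x) = -log₂(p(x))
I = -log₂(22/47) = -log₂(0.4681)
I = 1.0952 bits


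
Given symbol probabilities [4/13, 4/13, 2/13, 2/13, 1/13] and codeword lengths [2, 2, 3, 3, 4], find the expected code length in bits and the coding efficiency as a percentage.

Average length L = Σ p_i × l_i = 2.4615 bits
Entropy H = 2.1620 bits
Efficiency η = H/L × 100% = 87.83%


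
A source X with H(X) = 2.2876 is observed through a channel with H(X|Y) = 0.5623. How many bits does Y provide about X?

I(X;Y) = H(X) - H(X|Y)
I(X;Y) = 2.2876 - 0.5623 = 1.7253 bits


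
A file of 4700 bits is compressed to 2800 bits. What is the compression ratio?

Compression ratio = Original / Compressed
= 4700 / 2800 = 1.68:1


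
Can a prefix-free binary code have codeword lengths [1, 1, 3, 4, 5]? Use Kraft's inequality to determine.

Kraft inequality: Σ 2^(-l_i) ≤ 1 for prefix-free code
Calculating: 2^(-1) + 2^(-1) + 2^(-3) + 2^(-4) + 2^(-5)
= 0.5 + 0.5 + 0.125 + 0.0625 + 0.03125
= 1.2188
Since 1.2188 > 1, prefix-free code does not exist


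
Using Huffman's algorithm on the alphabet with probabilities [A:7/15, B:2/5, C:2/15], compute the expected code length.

Huffman tree construction:
Combine smallest probabilities repeatedly
Resulting codes:
  A: 0 (length 1)
  B: 11 (length 2)
  C: 10 (length 2)
Average length = Σ p(s) × length(s) = 1.5333 bits


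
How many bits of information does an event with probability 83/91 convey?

Information content I(x) = -log₂(p(x))
I = -log₂(83/91) = -log₂(0.9121)
I = 0.1328 bits


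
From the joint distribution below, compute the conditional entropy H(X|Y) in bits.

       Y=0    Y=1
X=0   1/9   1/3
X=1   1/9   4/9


H(X|Y) = Σ_y p(y) H(X|Y=y)
  p(Y=0) = 2/9, H(X|Y=0) = 1.0000
  p(Y=1) = 7/9, H(X|Y=1) = 0.9852
H(X|Y) = 0.2222×1.0000 + 0.7778×0.9852 = 0.9885 bits


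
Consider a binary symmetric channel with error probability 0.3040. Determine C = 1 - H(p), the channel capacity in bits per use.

For BSC with error probability p:
C = 1 - H(p) where H(p) is binary entropy
H(0.3040) = -0.3040 × log₂(0.3040) - 0.6960 × log₂(0.6960)
H(p) = 0.8861
C = 1 - 0.8861 = 0.1139 bits/use


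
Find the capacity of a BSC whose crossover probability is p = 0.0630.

For BSC with error probability p:
C = 1 - H(p) where H(p) is binary entropy
H(0.0630) = -0.0630 × log₂(0.0630) - 0.9370 × log₂(0.9370)
H(p) = 0.3392
C = 1 - 0.3392 = 0.6608 bits/use


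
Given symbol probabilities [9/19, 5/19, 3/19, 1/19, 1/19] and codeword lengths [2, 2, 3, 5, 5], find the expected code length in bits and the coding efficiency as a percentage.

Average length L = Σ p_i × l_i = 2.4737 bits
Entropy H = 1.8851 bits
Efficiency η = H/L × 100% = 76.21%


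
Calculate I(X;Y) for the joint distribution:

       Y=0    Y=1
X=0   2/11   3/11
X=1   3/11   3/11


H(X) = 0.9940, H(Y) = 0.9940, H(X,Y) = 1.9808
I(X;Y) = H(X) + H(Y) - H(X,Y) = 0.0072 bits


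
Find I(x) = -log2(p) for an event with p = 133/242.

Information content I(x) = -log₂(p(x))
I = -log₂(133/242) = -log₂(0.5496)
I = 0.8636 bits


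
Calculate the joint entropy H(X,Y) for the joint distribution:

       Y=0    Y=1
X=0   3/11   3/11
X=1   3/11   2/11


H(X,Y) = -Σ p(x,y) log₂ p(x,y)
  p(0,0)=3/11: -0.2727 × log₂(0.2727) = 0.5112
  p(0,1)=3/11: -0.2727 × log₂(0.2727) = 0.5112
  p(1,0)=3/11: -0.2727 × log₂(0.2727) = 0.5112
  p(1,1)=2/11: -0.1818 × log₂(0.1818) = 0.4472
H(X,Y) = 1.9808 bits


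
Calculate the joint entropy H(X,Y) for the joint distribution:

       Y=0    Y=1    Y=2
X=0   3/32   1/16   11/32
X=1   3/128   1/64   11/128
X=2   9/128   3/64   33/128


H(X,Y) = -Σ p(x,y) log₂ p(x,y)
  p(0,0)=3/32: -0.0938 × log₂(0.0938) = 0.3202
  p(0,1)=1/16: -0.0625 × log₂(0.0625) = 0.2500
  p(0,2)=11/32: -0.3438 × log₂(0.3438) = 0.5296
  p(1,0)=3/128: -0.0234 × log₂(0.0234) = 0.1269
  p(1,1)=1/64: -0.0156 × log₂(0.0156) = 0.0938
  p(1,2)=11/128: -0.0859 × log₂(0.0859) = 0.3043
  p(2,0)=9/128: -0.0703 × log₂(0.0703) = 0.2693
  p(2,1)=3/64: -0.0469 × log₂(0.0469) = 0.2070
  p(2,2)=33/128: -0.2578 × log₂(0.2578) = 0.5042
H(X,Y) = 2.6051 bits


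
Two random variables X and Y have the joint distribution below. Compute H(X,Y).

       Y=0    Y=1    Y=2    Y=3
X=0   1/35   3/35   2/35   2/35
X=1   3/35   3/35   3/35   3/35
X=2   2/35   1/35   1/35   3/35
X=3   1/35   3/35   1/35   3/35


H(X,Y) = -Σ p(x,y) log₂ p(x,y)
  p(0,0)=1/35: -0.0286 × log₂(0.0286) = 0.1466
  p(0,1)=3/35: -0.0857 × log₂(0.0857) = 0.3038
  p(0,2)=2/35: -0.0571 × log₂(0.0571) = 0.2360
  p(0,3)=2/35: -0.0571 × log₂(0.0571) = 0.2360
  p(1,0)=3/35: -0.0857 × log₂(0.0857) = 0.3038
  p(1,1)=3/35: -0.0857 × log₂(0.0857) = 0.3038
  p(1,2)=3/35: -0.0857 × log₂(0.0857) = 0.3038
  p(1,3)=3/35: -0.0857 × log₂(0.0857) = 0.3038
  p(2,0)=2/35: -0.0571 × log₂(0.0571) = 0.2360
  p(2,1)=1/35: -0.0286 × log₂(0.0286) = 0.1466
  p(2,2)=1/35: -0.0286 × log₂(0.0286) = 0.1466
  p(2,3)=3/35: -0.0857 × log₂(0.0857) = 0.3038
  p(3,0)=1/35: -0.0286 × log₂(0.0286) = 0.1466
  p(3,1)=3/35: -0.0857 × log₂(0.0857) = 0.3038
  p(3,2)=1/35: -0.0286 × log₂(0.0286) = 0.1466
  p(3,3)=3/35: -0.0857 × log₂(0.0857) = 0.3038
H(X,Y) = 3.8710 bits


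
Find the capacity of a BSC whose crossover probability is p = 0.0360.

For BSC with error probability p:
C = 1 - H(p) where H(p) is binary entropy
H(0.0360) = -0.0360 × log₂(0.0360) - 0.9640 × log₂(0.9640)
H(p) = 0.2236
C = 1 - 0.2236 = 0.7764 bits/use


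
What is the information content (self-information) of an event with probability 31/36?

Information content I(x) = -log₂(p(x))
I = -log₂(31/36) = -log₂(0.8611)
I = 0.2157 bits


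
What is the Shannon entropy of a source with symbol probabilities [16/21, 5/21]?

H(X) = -Σ p(x) log₂ p(x)
  -16/21 × log₂(16/21) = 0.2989
  -5/21 × log₂(5/21) = 0.4929
H(X) = 0.7919 bits


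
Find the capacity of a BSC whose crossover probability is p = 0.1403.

For BSC with error probability p:
C = 1 - H(p) where H(p) is binary entropy
H(0.1403) = -0.1403 × log₂(0.1403) - 0.8597 × log₂(0.8597)
H(p) = 0.5850
C = 1 - 0.5850 = 0.4150 bits/use


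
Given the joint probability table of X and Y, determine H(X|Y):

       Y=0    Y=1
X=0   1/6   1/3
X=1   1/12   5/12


H(X|Y) = Σ_y p(y) H(X|Y=y)
  p(Y=0) = 1/4, H(X|Y=0) = 0.9183
  p(Y=1) = 3/4, H(X|Y=1) = 0.9911
H(X|Y) = 0.2500×0.9183 + 0.7500×0.9911 = 0.9729 bits


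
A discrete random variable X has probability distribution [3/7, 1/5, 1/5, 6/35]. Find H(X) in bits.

H(X) = -Σ p(x) log₂ p(x)
  -3/7 × log₂(3/7) = 0.5239
  -1/5 × log₂(1/5) = 0.4644
  -1/5 × log₂(1/5) = 0.4644
  -6/35 × log₂(6/35) = 0.4362
H(X) = 1.8888 bits


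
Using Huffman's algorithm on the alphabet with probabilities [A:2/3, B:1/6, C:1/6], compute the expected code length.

Huffman tree construction:
Combine smallest probabilities repeatedly
Resulting codes:
  A: 1 (length 1)
  B: 00 (length 2)
  C: 01 (length 2)
Average length = Σ p(s) × length(s) = 1.3333 bits


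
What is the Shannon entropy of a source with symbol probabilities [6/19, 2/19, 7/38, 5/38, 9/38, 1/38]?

H(X) = -Σ p(x) log₂ p(x)
  -6/19 × log₂(6/19) = 0.5251
  -2/19 × log₂(2/19) = 0.3419
  -7/38 × log₂(7/38) = 0.4496
  -5/38 × log₂(5/38) = 0.3850
  -9/38 × log₂(9/38) = 0.4922
  -1/38 × log₂(1/38) = 0.1381
H(X) = 2.3319 bits


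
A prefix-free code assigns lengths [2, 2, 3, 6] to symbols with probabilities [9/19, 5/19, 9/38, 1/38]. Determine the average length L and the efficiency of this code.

Average length L = Σ p_i × l_i = 2.3421 bits
Entropy H = 1.6477 bits
Efficiency η = H/L × 100% = 70.35%


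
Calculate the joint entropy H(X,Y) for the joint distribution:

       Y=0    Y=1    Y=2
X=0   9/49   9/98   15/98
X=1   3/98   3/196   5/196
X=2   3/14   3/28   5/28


H(X,Y) = -Σ p(x,y) log₂ p(x,y)
  p(0,0)=9/49: -0.1837 × log₂(0.1837) = 0.4490
  p(0,1)=9/98: -0.0918 × log₂(0.0918) = 0.3164
  p(0,2)=15/98: -0.1531 × log₂(0.1531) = 0.4145
  p(1,0)=3/98: -0.0306 × log₂(0.0306) = 0.1540
  p(1,1)=3/196: -0.0153 × log₂(0.0153) = 0.0923
  p(1,2)=5/196: -0.0255 × log₂(0.0255) = 0.1350
  p(2,0)=3/14: -0.2143 × log₂(0.2143) = 0.4762
  p(2,1)=3/28: -0.1071 × log₂(0.1071) = 0.3453
  p(2,2)=5/28: -0.1786 × log₂(0.1786) = 0.4438
H(X,Y) = 2.8265 bits


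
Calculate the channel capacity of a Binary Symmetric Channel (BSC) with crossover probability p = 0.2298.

For BSC with error probability p:
C = 1 - H(p) where H(p) is binary entropy
H(0.2298) = -0.2298 × log₂(0.2298) - 0.7702 × log₂(0.7702)
H(p) = 0.7777
C = 1 - 0.7777 = 0.2223 bits/use


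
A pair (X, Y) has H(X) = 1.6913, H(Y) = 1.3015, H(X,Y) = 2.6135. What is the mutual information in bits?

I(X;Y) = H(X) + H(Y) - H(X,Y)
I(X;Y) = 1.6913 + 1.3015 - 2.6135 = 0.3793 bits


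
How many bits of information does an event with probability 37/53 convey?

Information content I(x) = -log₂(p(x))
I = -log₂(37/53) = -log₂(0.6981)
I = 0.5185 bits


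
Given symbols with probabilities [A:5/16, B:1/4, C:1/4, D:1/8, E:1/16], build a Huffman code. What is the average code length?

Huffman tree construction:
Combine smallest probabilities repeatedly
Resulting codes:
  A: 11 (length 2)
  B: 01 (length 2)
  C: 10 (length 2)
  D: 001 (length 3)
  E: 000 (length 3)
Average length = Σ p(s) × length(s) = 2.1875 bits


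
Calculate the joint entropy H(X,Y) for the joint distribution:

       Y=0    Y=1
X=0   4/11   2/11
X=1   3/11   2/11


H(X,Y) = -Σ p(x,y) log₂ p(x,y)
  p(0,0)=4/11: -0.3636 × log₂(0.3636) = 0.5307
  p(0,1)=2/11: -0.1818 × log₂(0.1818) = 0.4472
  p(1,0)=3/11: -0.2727 × log₂(0.2727) = 0.5112
  p(1,1)=2/11: -0.1818 × log₂(0.1818) = 0.4472
H(X,Y) = 1.9363 bits


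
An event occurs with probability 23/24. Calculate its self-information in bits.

Information content I(x) = -log₂(p(x))
I = -log₂(23/24) = -log₂(0.9583)
I = 0.0614 bits


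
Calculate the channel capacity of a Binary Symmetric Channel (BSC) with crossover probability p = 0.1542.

For BSC with error probability p:
C = 1 - H(p) where H(p) is binary entropy
H(0.1542) = -0.1542 × log₂(0.1542) - 0.8458 × log₂(0.8458)
H(p) = 0.6203
C = 1 - 0.6203 = 0.3797 bits/use


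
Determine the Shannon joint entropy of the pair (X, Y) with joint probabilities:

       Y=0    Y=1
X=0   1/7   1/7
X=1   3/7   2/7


H(X,Y) = -Σ p(x,y) log₂ p(x,y)
  p(0,0)=1/7: -0.1429 × log₂(0.1429) = 0.4011
  p(0,1)=1/7: -0.1429 × log₂(0.1429) = 0.4011
  p(1,0)=3/7: -0.4286 × log₂(0.4286) = 0.5239
  p(1,1)=2/7: -0.2857 × log₂(0.2857) = 0.5164
H(X,Y) = 1.8424 bits


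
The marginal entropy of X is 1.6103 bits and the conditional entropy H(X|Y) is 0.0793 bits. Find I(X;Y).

I(X;Y) = H(X) - H(X|Y)
I(X;Y) = 1.6103 - 0.0793 = 1.531 bits


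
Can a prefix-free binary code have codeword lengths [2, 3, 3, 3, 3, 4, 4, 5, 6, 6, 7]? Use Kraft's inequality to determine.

Kraft inequality: Σ 2^(-l_i) ≤ 1 for prefix-free code
Calculating: 2^(-2) + 2^(-3) + 2^(-3) + 2^(-3) + 2^(-3) + 2^(-4) + 2^(-4) + 2^(-5) + 2^(-6) + 2^(-6) + 2^(-7)
= 0.25 + 0.125 + 0.125 + 0.125 + 0.125 + 0.0625 + 0.0625 + 0.03125 + 0.015625 + 0.015625 + 0.0078125
= 0.9453
Since 0.9453 ≤ 1, prefix-free code exists


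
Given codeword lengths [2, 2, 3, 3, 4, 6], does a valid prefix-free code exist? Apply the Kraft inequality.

Kraft inequality: Σ 2^(-l_i) ≤ 1 for prefix-free code
Calculating: 2^(-2) + 2^(-2) + 2^(-3) + 2^(-3) + 2^(-4) + 2^(-6)
= 0.25 + 0.25 + 0.125 + 0.125 + 0.0625 + 0.015625
= 0.8281
Since 0.8281 ≤ 1, prefix-free code exists


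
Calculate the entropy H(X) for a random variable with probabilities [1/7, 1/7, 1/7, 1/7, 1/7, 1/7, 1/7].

H(X) = -Σ p(x) log₂ p(x)
  -1/7 × log₂(1/7) = 0.4011
  -1/7 × log₂(1/7) = 0.4011
  -1/7 × log₂(1/7) = 0.4011
  -1/7 × log₂(1/7) = 0.4011
  -1/7 × log₂(1/7) = 0.4011
  -1/7 × log₂(1/7) = 0.4011
  -1/7 × log₂(1/7) = 0.4011
H(X) = 2.8074 bits


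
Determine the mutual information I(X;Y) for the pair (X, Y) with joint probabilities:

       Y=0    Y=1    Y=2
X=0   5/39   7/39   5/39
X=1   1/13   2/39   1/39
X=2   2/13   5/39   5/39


H(X) = 1.4650, H(Y) = 1.5762, H(X,Y) = 3.0199
I(X;Y) = H(X) + H(Y) - H(X,Y) = 0.0213 bits


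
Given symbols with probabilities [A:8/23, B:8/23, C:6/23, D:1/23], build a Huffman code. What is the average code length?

Huffman tree construction:
Combine smallest probabilities repeatedly
Resulting codes:
  A: 11 (length 2)
  B: 0 (length 1)
  C: 101 (length 3)
  D: 100 (length 3)
Average length = Σ p(s) × length(s) = 1.9565 bits


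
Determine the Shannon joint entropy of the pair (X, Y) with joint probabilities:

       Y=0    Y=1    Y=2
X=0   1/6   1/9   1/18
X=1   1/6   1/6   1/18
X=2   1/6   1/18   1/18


H(X,Y) = -Σ p(x,y) log₂ p(x,y)
  p(0,0)=1/6: -0.1667 × log₂(0.1667) = 0.4308
  p(0,1)=1/9: -0.1111 × log₂(0.1111) = 0.3522
  p(0,2)=1/18: -0.0556 × log₂(0.0556) = 0.2317
  p(1,0)=1/6: -0.1667 × log₂(0.1667) = 0.4308
  p(1,1)=1/6: -0.1667 × log₂(0.1667) = 0.4308
  p(1,2)=1/18: -0.0556 × log₂(0.0556) = 0.2317
  p(2,0)=1/6: -0.1667 × log₂(0.1667) = 0.4308
  p(2,1)=1/18: -0.0556 × log₂(0.0556) = 0.2317
  p(2,2)=1/18: -0.0556 × log₂(0.0556) = 0.2317
H(X,Y) = 3.0022 bits


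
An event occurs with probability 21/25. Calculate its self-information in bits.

Information content I(x) = -log₂(p(x))
I = -log₂(21/25) = -log₂(0.8400)
I = 0.2515 bits


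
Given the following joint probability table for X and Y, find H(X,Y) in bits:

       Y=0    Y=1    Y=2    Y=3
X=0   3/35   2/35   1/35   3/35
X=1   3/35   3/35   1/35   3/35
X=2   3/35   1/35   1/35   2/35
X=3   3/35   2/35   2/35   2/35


H(X,Y) = -Σ p(x,y) log₂ p(x,y)
  p(0,0)=3/35: -0.0857 × log₂(0.0857) = 0.3038
  p(0,1)=2/35: -0.0571 × log₂(0.0571) = 0.2360
  p(0,2)=1/35: -0.0286 × log₂(0.0286) = 0.1466
  p(0,3)=3/35: -0.0857 × log₂(0.0857) = 0.3038
  p(1,0)=3/35: -0.0857 × log₂(0.0857) = 0.3038
  p(1,1)=3/35: -0.0857 × log₂(0.0857) = 0.3038
  p(1,2)=1/35: -0.0286 × log₂(0.0286) = 0.1466
  p(1,3)=3/35: -0.0857 × log₂(0.0857) = 0.3038
  p(2,0)=3/35: -0.0857 × log₂(0.0857) = 0.3038
  p(2,1)=1/35: -0.0286 × log₂(0.0286) = 0.1466
  p(2,2)=1/35: -0.0286 × log₂(0.0286) = 0.1466
  p(2,3)=2/35: -0.0571 × log₂(0.0571) = 0.2360
  p(3,0)=3/35: -0.0857 × log₂(0.0857) = 0.3038
  p(3,1)=2/35: -0.0571 × log₂(0.0571) = 0.2360
  p(3,2)=2/35: -0.0571 × log₂(0.0571) = 0.2360
  p(3,3)=2/35: -0.0571 × log₂(0.0571) = 0.2360
H(X,Y) = 3.8926 bits


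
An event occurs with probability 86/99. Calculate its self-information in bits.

Information content I(x) = -log₂(p(x))
I = -log₂(86/99) = -log₂(0.8687)
I = 0.2031 bits


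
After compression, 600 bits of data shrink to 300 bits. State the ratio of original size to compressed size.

Compression ratio = Original / Compressed
= 600 / 300 = 2.00:1


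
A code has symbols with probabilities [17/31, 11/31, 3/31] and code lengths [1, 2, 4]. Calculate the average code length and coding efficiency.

Average length L = Σ p_i × l_i = 1.6452 bits
Entropy H = 1.3318 bits
Efficiency η = H/L × 100% = 80.95%


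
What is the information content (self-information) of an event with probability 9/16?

Information content I(x) = -log₂(p(x))
I = -log₂(9/16) = -log₂(0.5625)
I = 0.8301 bits


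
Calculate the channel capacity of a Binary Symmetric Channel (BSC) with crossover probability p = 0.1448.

For BSC with error probability p:
C = 1 - H(p) where H(p) is binary entropy
H(0.1448) = -0.1448 × log₂(0.1448) - 0.8552 × log₂(0.8552)
H(p) = 0.5967
C = 1 - 0.5967 = 0.4033 bits/use


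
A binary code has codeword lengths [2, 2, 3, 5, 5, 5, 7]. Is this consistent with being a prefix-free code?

Kraft inequality: Σ 2^(-l_i) ≤ 1 for prefix-free code
Calculating: 2^(-2) + 2^(-2) + 2^(-3) + 2^(-5) + 2^(-5) + 2^(-5) + 2^(-7)
= 0.25 + 0.25 + 0.125 + 0.03125 + 0.03125 + 0.03125 + 0.0078125
= 0.7266
Since 0.7266 ≤ 1, prefix-free code exists


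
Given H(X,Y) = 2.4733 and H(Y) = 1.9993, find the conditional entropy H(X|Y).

Chain rule: H(X,Y) = H(X|Y) + H(Y)
H(X|Y) = H(X,Y) - H(Y) = 2.4733 - 1.9993 = 0.474 bits


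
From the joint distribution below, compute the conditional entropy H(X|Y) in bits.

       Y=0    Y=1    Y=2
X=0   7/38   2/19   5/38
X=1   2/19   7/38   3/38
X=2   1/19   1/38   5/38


H(X|Y) = Σ_y p(y) H(X|Y=y)
  p(Y=0) = 13/38, H(X|Y=0) = 1.4196
  p(Y=1) = 6/19, H(X|Y=1) = 1.2807
  p(Y=2) = 13/38, H(X|Y=2) = 1.5486
H(X|Y) = 0.3421×1.4196 + 0.3158×1.2807 + 0.3421×1.5486 = 1.4198 bits


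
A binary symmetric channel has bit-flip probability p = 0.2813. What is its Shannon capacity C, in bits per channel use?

For BSC with error probability p:
C = 1 - H(p) where H(p) is binary entropy
H(0.2813) = -0.2813 × log₂(0.2813) - 0.7187 × log₂(0.7187)
H(p) = 0.8572
C = 1 - 0.8572 = 0.1428 bits/use


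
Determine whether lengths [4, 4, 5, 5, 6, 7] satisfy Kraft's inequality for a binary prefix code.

Kraft inequality: Σ 2^(-l_i) ≤ 1 for prefix-free code
Calculating: 2^(-4) + 2^(-4) + 2^(-5) + 2^(-5) + 2^(-6) + 2^(-7)
= 0.0625 + 0.0625 + 0.03125 + 0.03125 + 0.015625 + 0.0078125
= 0.2109
Since 0.2109 ≤ 1, prefix-free code exists


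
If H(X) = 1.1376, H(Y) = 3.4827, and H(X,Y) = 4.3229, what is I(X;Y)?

I(X;Y) = H(X) + H(Y) - H(X,Y)
I(X;Y) = 1.1376 + 3.4827 - 4.3229 = 0.2974 bits


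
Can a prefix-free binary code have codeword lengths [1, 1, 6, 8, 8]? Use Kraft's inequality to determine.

Kraft inequality: Σ 2^(-l_i) ≤ 1 for prefix-free code
Calculating: 2^(-1) + 2^(-1) + 2^(-6) + 2^(-8) + 2^(-8)
= 0.5 + 0.5 + 0.015625 + 0.00390625 + 0.00390625
= 1.0234
Since 1.0234 > 1, prefix-free code does not exist


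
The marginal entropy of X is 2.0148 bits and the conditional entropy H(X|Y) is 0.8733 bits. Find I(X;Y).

I(X;Y) = H(X) - H(X|Y)
I(X;Y) = 2.0148 - 0.8733 = 1.1415 bits


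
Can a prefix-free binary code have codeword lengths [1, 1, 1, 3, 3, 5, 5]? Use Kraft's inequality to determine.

Kraft inequality: Σ 2^(-l_i) ≤ 1 for prefix-free code
Calculating: 2^(-1) + 2^(-1) + 2^(-1) + 2^(-3) + 2^(-3) + 2^(-5) + 2^(-5)
= 0.5 + 0.5 + 0.5 + 0.125 + 0.125 + 0.03125 + 0.03125
= 1.8125
Since 1.8125 > 1, prefix-free code does not exist


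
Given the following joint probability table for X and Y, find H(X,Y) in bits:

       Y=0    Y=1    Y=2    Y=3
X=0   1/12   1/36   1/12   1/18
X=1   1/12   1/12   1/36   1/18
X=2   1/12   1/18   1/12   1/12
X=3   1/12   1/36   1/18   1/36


H(X,Y) = -Σ p(x,y) log₂ p(x,y)
  p(0,0)=1/12: -0.0833 × log₂(0.0833) = 0.2987
  p(0,1)=1/36: -0.0278 × log₂(0.0278) = 0.1436
  p(0,2)=1/12: -0.0833 × log₂(0.0833) = 0.2987
  p(0,3)=1/18: -0.0556 × log₂(0.0556) = 0.2317
  p(1,0)=1/12: -0.0833 × log₂(0.0833) = 0.2987
  p(1,1)=1/12: -0.0833 × log₂(0.0833) = 0.2987
  p(1,2)=1/36: -0.0278 × log₂(0.0278) = 0.1436
  p(1,3)=1/18: -0.0556 × log₂(0.0556) = 0.2317
  p(2,0)=1/12: -0.0833 × log₂(0.0833) = 0.2987
  p(2,1)=1/18: -0.0556 × log₂(0.0556) = 0.2317
  p(2,2)=1/12: -0.0833 × log₂(0.0833) = 0.2987
  p(2,3)=1/12: -0.0833 × log₂(0.0833) = 0.2987
  p(3,0)=1/12: -0.0833 × log₂(0.0833) = 0.2987
  p(3,1)=1/36: -0.0278 × log₂(0.0278) = 0.1436
  p(3,2)=1/18: -0.0556 × log₂(0.0556) = 0.2317
  p(3,3)=1/36: -0.0278 × log₂(0.0278) = 0.1436
H(X,Y) = 3.8911 bits


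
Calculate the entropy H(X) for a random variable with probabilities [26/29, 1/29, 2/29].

H(X) = -Σ p(x) log₂ p(x)
  -26/29 × log₂(26/29) = 0.1412
  -1/29 × log₂(1/29) = 0.1675
  -2/29 × log₂(2/29) = 0.2661
H(X) = 0.5748 bits


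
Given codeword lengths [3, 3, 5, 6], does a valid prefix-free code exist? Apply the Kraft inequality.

Kraft inequality: Σ 2^(-l_i) ≤ 1 for prefix-free code
Calculating: 2^(-3) + 2^(-3) + 2^(-5) + 2^(-6)
= 0.125 + 0.125 + 0.03125 + 0.015625
= 0.2969
Since 0.2969 ≤ 1, prefix-free code exists


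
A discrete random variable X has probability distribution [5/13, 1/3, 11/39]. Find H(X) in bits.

H(X) = -Σ p(x) log₂ p(x)
  -5/13 × log₂(5/13) = 0.5302
  -1/3 × log₂(1/3) = 0.5283
  -11/39 × log₂(11/39) = 0.5150
H(X) = 1.5735 bits


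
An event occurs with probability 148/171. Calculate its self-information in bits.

Information content I(x) = -log₂(p(x))
I = -log₂(148/171) = -log₂(0.8655)
I = 0.2084 bits


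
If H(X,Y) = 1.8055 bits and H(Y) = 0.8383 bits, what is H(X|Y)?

Chain rule: H(X,Y) = H(X|Y) + H(Y)
H(X|Y) = H(X,Y) - H(Y) = 1.8055 - 0.8383 = 0.9672 bits


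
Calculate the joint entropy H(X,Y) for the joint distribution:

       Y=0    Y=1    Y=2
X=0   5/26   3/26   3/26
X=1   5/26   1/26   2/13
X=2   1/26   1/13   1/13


H(X,Y) = -Σ p(x,y) log₂ p(x,y)
  p(0,0)=5/26: -0.1923 × log₂(0.1923) = 0.4574
  p(0,1)=3/26: -0.1154 × log₂(0.1154) = 0.3595
  p(0,2)=3/26: -0.1154 × log₂(0.1154) = 0.3595
  p(1,0)=5/26: -0.1923 × log₂(0.1923) = 0.4574
  p(1,1)=1/26: -0.0385 × log₂(0.0385) = 0.1808
  p(1,2)=2/13: -0.1538 × log₂(0.1538) = 0.4155
  p(2,0)=1/26: -0.0385 × log₂(0.0385) = 0.1808
  p(2,1)=1/13: -0.0769 × log₂(0.0769) = 0.2846
  p(2,2)=1/13: -0.0769 × log₂(0.0769) = 0.2846
H(X,Y) = 2.9801 bits


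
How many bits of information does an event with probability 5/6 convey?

Information content I(x) = -log₂(p(x))
I = -log₂(5/6) = -log₂(0.8333)
I = 0.2630 bits


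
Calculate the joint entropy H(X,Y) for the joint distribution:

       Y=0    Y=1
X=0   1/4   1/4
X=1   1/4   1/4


H(X,Y) = -Σ p(x,y) log₂ p(x,y)
  p(0,0)=1/4: -0.2500 × log₂(0.2500) = 0.5000
  p(0,1)=1/4: -0.2500 × log₂(0.2500) = 0.5000
  p(1,0)=1/4: -0.2500 × log₂(0.2500) = 0.5000
  p(1,1)=1/4: -0.2500 × log₂(0.2500) = 0.5000
H(X,Y) = 2.0000 bits


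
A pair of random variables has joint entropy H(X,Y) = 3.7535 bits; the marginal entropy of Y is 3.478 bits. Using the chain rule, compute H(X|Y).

Chain rule: H(X,Y) = H(X|Y) + H(Y)
H(X|Y) = H(X,Y) - H(Y) = 3.7535 - 3.478 = 0.2755 bits


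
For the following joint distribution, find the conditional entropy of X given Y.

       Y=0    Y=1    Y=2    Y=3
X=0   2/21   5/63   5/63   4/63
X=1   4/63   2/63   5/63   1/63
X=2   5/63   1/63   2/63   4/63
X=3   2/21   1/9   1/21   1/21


H(X|Y) = Σ_y p(y) H(X|Y=y)
  p(Y=0) = 1/3, H(X|Y=0) = 1.9814
  p(Y=1) = 5/21, H(X|Y=1) = 1.6895
  p(Y=2) = 5/21, H(X|Y=2) = 1.9086
  p(Y=3) = 4/21, H(X|Y=3) = 1.8554
H(X|Y) = 0.3333×1.9814 + 0.2381×1.6895 + 0.2381×1.9086 + 0.1905×1.8554 = 1.8706 bits


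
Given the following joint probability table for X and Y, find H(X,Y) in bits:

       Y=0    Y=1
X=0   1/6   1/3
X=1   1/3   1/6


H(X,Y) = -Σ p(x,y) log₂ p(x,y)
  p(0,0)=1/6: -0.1667 × log₂(0.1667) = 0.4308
  p(0,1)=1/3: -0.3333 × log₂(0.3333) = 0.5283
  p(1,0)=1/3: -0.3333 × log₂(0.3333) = 0.5283
  p(1,1)=1/6: -0.1667 × log₂(0.1667) = 0.4308
H(X,Y) = 1.9183 bits


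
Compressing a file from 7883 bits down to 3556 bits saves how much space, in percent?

Space savings = (1 - Compressed/Original) × 100%
= (1 - 3556/7883) × 100%
= 54.89%


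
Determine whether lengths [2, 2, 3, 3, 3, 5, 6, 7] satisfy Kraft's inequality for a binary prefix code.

Kraft inequality: Σ 2^(-l_i) ≤ 1 for prefix-free code
Calculating: 2^(-2) + 2^(-2) + 2^(-3) + 2^(-3) + 2^(-3) + 2^(-5) + 2^(-6) + 2^(-7)
= 0.25 + 0.25 + 0.125 + 0.125 + 0.125 + 0.03125 + 0.015625 + 0.0078125
= 0.9297
Since 0.9297 ≤ 1, prefix-free code exists


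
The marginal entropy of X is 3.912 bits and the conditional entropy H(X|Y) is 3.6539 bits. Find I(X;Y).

I(X;Y) = H(X) - H(X|Y)
I(X;Y) = 3.912 - 3.6539 = 0.2581 bits


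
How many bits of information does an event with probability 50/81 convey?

Information content I(x) = -log₂(p(x))
I = -log₂(50/81) = -log₂(0.6173)
I = 0.6960 bits


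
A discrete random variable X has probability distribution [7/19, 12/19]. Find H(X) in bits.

H(X) = -Σ p(x) log₂ p(x)
  -7/19 × log₂(7/19) = 0.5307
  -12/19 × log₂(12/19) = 0.4187
H(X) = 0.9495 bits


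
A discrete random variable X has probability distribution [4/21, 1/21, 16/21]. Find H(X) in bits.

H(X) = -Σ p(x) log₂ p(x)
  -4/21 × log₂(4/21) = 0.4557
  -1/21 × log₂(1/21) = 0.2092
  -16/21 × log₂(16/21) = 0.2989
H(X) = 0.9637 bits


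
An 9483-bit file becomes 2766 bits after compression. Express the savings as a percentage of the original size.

Space savings = (1 - Compressed/Original) × 100%
= (1 - 2766/9483) × 100%
= 70.83%


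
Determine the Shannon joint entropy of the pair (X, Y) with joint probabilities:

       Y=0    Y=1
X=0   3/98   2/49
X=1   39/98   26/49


H(X,Y) = -Σ p(x,y) log₂ p(x,y)
  p(0,0)=3/98: -0.0306 × log₂(0.0306) = 0.1540
  p(0,1)=2/49: -0.0408 × log₂(0.0408) = 0.1884
  p(1,0)=39/98: -0.3980 × log₂(0.3980) = 0.5290
  p(1,1)=26/49: -0.5306 × log₂(0.5306) = 0.4851
H(X,Y) = 1.3565 bits


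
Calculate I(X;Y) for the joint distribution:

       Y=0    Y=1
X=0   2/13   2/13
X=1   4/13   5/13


H(X) = 0.8905, H(Y) = 0.9957, H(X,Y) = 1.8843
I(X;Y) = H(X) + H(Y) - H(X,Y) = 0.0019 bits


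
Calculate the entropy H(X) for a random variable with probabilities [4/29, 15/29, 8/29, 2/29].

H(X) = -Σ p(x) log₂ p(x)
  -4/29 × log₂(4/29) = 0.3942
  -15/29 × log₂(15/29) = 0.4919
  -8/29 × log₂(8/29) = 0.5125
  -2/29 × log₂(2/29) = 0.2661
H(X) = 1.6648 bits


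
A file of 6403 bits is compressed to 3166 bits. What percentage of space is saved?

Space savings = (1 - Compressed/Original) × 100%
= (1 - 3166/6403) × 100%
= 50.55%


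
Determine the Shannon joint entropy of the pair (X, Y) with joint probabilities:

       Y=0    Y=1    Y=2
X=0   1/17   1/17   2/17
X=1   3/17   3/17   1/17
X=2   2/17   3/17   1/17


H(X,Y) = -Σ p(x,y) log₂ p(x,y)
  p(0,0)=1/17: -0.0588 × log₂(0.0588) = 0.2404
  p(0,1)=1/17: -0.0588 × log₂(0.0588) = 0.2404
  p(0,2)=2/17: -0.1176 × log₂(0.1176) = 0.3632
  p(1,0)=3/17: -0.1765 × log₂(0.1765) = 0.4416
  p(1,1)=3/17: -0.1765 × log₂(0.1765) = 0.4416
  p(1,2)=1/17: -0.0588 × log₂(0.0588) = 0.2404
  p(2,0)=2/17: -0.1176 × log₂(0.1176) = 0.3632
  p(2,1)=3/17: -0.1765 × log₂(0.1765) = 0.4416
  p(2,2)=1/17: -0.0588 × log₂(0.0588) = 0.2404
H(X,Y) = 3.0131 bits


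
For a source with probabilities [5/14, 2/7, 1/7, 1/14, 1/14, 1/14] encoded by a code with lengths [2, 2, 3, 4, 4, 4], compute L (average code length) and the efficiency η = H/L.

Average length L = Σ p_i × l_i = 2.5714 bits
Entropy H = 2.2638 bits
Efficiency η = H/L × 100% = 88.04%


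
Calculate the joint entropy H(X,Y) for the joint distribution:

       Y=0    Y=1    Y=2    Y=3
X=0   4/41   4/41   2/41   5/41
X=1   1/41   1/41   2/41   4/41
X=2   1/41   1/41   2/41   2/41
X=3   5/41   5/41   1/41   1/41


H(X,Y) = -Σ p(x,y) log₂ p(x,y)
  p(0,0)=4/41: -0.0976 × log₂(0.0976) = 0.3276
  p(0,1)=4/41: -0.0976 × log₂(0.0976) = 0.3276
  p(0,2)=2/41: -0.0488 × log₂(0.0488) = 0.2126
  p(0,3)=5/41: -0.1220 × log₂(0.1220) = 0.3702
  p(1,0)=1/41: -0.0244 × log₂(0.0244) = 0.1307
  p(1,1)=1/41: -0.0244 × log₂(0.0244) = 0.1307
  p(1,2)=2/41: -0.0488 × log₂(0.0488) = 0.2126
  p(1,3)=4/41: -0.0976 × log₂(0.0976) = 0.3276
  p(2,0)=1/41: -0.0244 × log₂(0.0244) = 0.1307
  p(2,1)=1/41: -0.0244 × log₂(0.0244) = 0.1307
  p(2,2)=2/41: -0.0488 × log₂(0.0488) = 0.2126
  p(2,3)=2/41: -0.0488 × log₂(0.0488) = 0.2126
  p(3,0)=5/41: -0.1220 × log₂(0.1220) = 0.3702
  p(3,1)=5/41: -0.1220 × log₂(0.1220) = 0.3702
  p(3,2)=1/41: -0.0244 × log₂(0.0244) = 0.1307
  p(3,3)=1/41: -0.0244 × log₂(0.0244) = 0.1307
H(X,Y) = 3.7276 bits


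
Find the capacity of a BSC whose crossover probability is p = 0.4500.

For BSC with error probability p:
C = 1 - H(p) where H(p) is binary entropy
H(0.4500) = -0.4500 × log₂(0.4500) - 0.5500 × log₂(0.5500)
H(p) = 0.9928
C = 1 - 0.9928 = 0.0072 bits/use


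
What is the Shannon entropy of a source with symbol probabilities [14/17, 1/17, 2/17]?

H(X) = -Σ p(x) log₂ p(x)
  -14/17 × log₂(14/17) = 0.2307
  -1/17 × log₂(1/17) = 0.2404
  -2/17 × log₂(2/17) = 0.3632
H(X) = 0.8343 bits


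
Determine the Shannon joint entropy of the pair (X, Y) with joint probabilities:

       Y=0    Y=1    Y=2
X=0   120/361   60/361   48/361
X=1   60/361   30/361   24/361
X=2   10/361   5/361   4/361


H(X,Y) = -Σ p(x,y) log₂ p(x,y)
  p(0,0)=120/361: -0.3324 × log₂(0.3324) = 0.5282
  p(0,1)=60/361: -0.1662 × log₂(0.1662) = 0.4303
  p(0,2)=48/361: -0.1330 × log₂(0.1330) = 0.3870
  p(1,0)=60/361: -0.1662 × log₂(0.1662) = 0.4303
  p(1,1)=30/361: -0.0831 × log₂(0.0831) = 0.2983
  p(1,2)=24/361: -0.0665 × log₂(0.0665) = 0.2600
  p(2,0)=10/361: -0.0277 × log₂(0.0277) = 0.1433
  p(2,1)=5/361: -0.0139 × log₂(0.0139) = 0.0855
  p(2,2)=4/361: -0.0111 × log₂(0.0111) = 0.0720
H(X,Y) = 2.6349 bits


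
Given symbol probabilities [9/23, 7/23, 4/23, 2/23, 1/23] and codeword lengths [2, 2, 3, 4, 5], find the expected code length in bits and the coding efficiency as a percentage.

Average length L = Σ p_i × l_i = 2.4783 bits
Entropy H = 1.9940 bits
Efficiency η = H/L × 100% = 80.46%


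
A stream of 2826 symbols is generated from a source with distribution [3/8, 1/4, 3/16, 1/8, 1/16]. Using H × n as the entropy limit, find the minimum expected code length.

Entropy H = 2.1085 bits/symbol
Minimum bits = H × n = 2.1085 × 2826
= 5958.50 bits


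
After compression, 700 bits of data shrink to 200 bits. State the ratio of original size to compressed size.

Compression ratio = Original / Compressed
= 700 / 200 = 3.50:1


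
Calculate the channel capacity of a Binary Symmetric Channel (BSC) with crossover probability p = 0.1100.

For BSC with error probability p:
C = 1 - H(p) where H(p) is binary entropy
H(0.1100) = -0.1100 × log₂(0.1100) - 0.8900 × log₂(0.8900)
H(p) = 0.4999
C = 1 - 0.4999 = 0.5001 bits/use


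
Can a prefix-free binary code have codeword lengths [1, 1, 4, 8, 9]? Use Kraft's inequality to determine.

Kraft inequality: Σ 2^(-l_i) ≤ 1 for prefix-free code
Calculating: 2^(-1) + 2^(-1) + 2^(-4) + 2^(-8) + 2^(-9)
= 0.5 + 0.5 + 0.0625 + 0.00390625 + 0.001953125
= 1.0684
Since 1.0684 > 1, prefix-free code does not exist


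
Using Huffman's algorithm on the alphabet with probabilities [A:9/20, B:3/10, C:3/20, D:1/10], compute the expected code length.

Huffman tree construction:
Combine smallest probabilities repeatedly
Resulting codes:
  A: 0 (length 1)
  B: 11 (length 2)
  C: 101 (length 3)
  D: 100 (length 3)
Average length = Σ p(s) × length(s) = 1.8000 bits


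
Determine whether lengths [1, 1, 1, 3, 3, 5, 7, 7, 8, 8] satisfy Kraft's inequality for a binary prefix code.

Kraft inequality: Σ 2^(-l_i) ≤ 1 for prefix-free code
Calculating: 2^(-1) + 2^(-1) + 2^(-1) + 2^(-3) + 2^(-3) + 2^(-5) + 2^(-7) + 2^(-7) + 2^(-8) + 2^(-8)
= 0.5 + 0.5 + 0.5 + 0.125 + 0.125 + 0.03125 + 0.0078125 + 0.0078125 + 0.00390625 + 0.00390625
= 1.8047
Since 1.8047 > 1, prefix-free code does not exist


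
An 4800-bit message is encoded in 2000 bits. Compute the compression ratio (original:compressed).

Compression ratio = Original / Compressed
= 4800 / 2000 = 2.40:1


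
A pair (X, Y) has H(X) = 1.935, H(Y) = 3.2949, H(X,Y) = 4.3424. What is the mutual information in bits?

I(X;Y) = H(X) + H(Y) - H(X,Y)
I(X;Y) = 1.935 + 3.2949 - 4.3424 = 0.8875 bits


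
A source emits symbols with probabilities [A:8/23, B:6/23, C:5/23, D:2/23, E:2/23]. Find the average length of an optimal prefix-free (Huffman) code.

Huffman tree construction:
Combine smallest probabilities repeatedly
Resulting codes:
  A: 11 (length 2)
  B: 10 (length 2)
  C: 01 (length 2)
  D: 000 (length 3)
  E: 001 (length 3)
Average length = Σ p(s) × length(s) = 2.1739 bits


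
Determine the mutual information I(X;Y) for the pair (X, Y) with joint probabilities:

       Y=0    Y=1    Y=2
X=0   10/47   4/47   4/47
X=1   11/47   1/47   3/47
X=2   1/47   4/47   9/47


H(X) = 1.5766, H(Y) = 1.4985, H(X,Y) = 2.8193
I(X;Y) = H(X) + H(Y) - H(X,Y) = 0.2558 bits


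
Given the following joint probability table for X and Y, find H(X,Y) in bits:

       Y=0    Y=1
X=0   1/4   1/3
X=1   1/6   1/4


H(X,Y) = -Σ p(x,y) log₂ p(x,y)
  p(0,0)=1/4: -0.2500 × log₂(0.2500) = 0.5000
  p(0,1)=1/3: -0.3333 × log₂(0.3333) = 0.5283
  p(1,0)=1/6: -0.1667 × log₂(0.1667) = 0.4308
  p(1,1)=1/4: -0.2500 × log₂(0.2500) = 0.5000
H(X,Y) = 1.9591 bits


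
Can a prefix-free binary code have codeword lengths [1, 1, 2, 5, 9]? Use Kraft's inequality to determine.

Kraft inequality: Σ 2^(-l_i) ≤ 1 for prefix-free code
Calculating: 2^(-1) + 2^(-1) + 2^(-2) + 2^(-5) + 2^(-9)
= 0.5 + 0.5 + 0.25 + 0.03125 + 0.001953125
= 1.2832
Since 1.2832 > 1, prefix-free code does not exist


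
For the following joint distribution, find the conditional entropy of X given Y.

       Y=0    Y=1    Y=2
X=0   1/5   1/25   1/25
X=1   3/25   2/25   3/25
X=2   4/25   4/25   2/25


H(X|Y) = Σ_y p(y) H(X|Y=y)
  p(Y=0) = 12/25, H(X|Y=0) = 1.5546
  p(Y=1) = 7/25, H(X|Y=1) = 1.3788
  p(Y=2) = 6/25, H(X|Y=2) = 1.4591
H(X|Y) = 0.4800×1.5546 + 0.2800×1.3788 + 0.2400×1.4591 = 1.4825 bits


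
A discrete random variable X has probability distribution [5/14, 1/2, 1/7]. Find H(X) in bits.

H(X) = -Σ p(x) log₂ p(x)
  -5/14 × log₂(5/14) = 0.5305
  -1/2 × log₂(1/2) = 0.5000
  -1/7 × log₂(1/7) = 0.4011
H(X) = 1.4316 bits


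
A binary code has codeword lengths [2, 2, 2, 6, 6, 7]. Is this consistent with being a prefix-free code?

Kraft inequality: Σ 2^(-l_i) ≤ 1 for prefix-free code
Calculating: 2^(-2) + 2^(-2) + 2^(-2) + 2^(-6) + 2^(-6) + 2^(-7)
= 0.25 + 0.25 + 0.25 + 0.015625 + 0.015625 + 0.0078125
= 0.7891
Since 0.7891 ≤ 1, prefix-free code exists


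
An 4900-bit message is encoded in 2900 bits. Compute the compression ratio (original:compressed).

Compression ratio = Original / Compressed
= 4900 / 2900 = 1.69:1


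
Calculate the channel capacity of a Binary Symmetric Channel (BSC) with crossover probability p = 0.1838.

For BSC with error probability p:
C = 1 - H(p) where H(p) is binary entropy
H(0.1838) = -0.1838 × log₂(0.1838) - 0.8162 × log₂(0.8162)
H(p) = 0.6883
C = 1 - 0.6883 = 0.3117 bits/use


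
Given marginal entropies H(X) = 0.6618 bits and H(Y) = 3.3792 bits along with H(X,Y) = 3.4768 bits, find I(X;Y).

I(X;Y) = H(X) + H(Y) - H(X,Y)
I(X;Y) = 0.6618 + 3.3792 - 3.4768 = 0.5642 bits


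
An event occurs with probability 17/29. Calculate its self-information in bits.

Information content I(x) = -log₂(p(x))
I = -log₂(17/29) = -log₂(0.5862)
I = 0.7705 bits


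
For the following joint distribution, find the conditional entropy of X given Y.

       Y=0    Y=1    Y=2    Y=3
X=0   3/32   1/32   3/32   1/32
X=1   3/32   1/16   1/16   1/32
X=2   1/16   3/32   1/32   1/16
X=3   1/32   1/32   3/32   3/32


H(X|Y) = Σ_y p(y) H(X|Y=y)
  p(Y=0) = 9/32, H(X|Y=0) = 1.8911
  p(Y=1) = 7/32, H(X|Y=1) = 1.8424
  p(Y=2) = 9/32, H(X|Y=2) = 1.8911
  p(Y=3) = 7/32, H(X|Y=3) = 1.8424
H(X|Y) = 0.2812×1.8911 + 0.2188×1.8424 + 0.2812×1.8911 + 0.2188×1.8424 = 1.8698 bits


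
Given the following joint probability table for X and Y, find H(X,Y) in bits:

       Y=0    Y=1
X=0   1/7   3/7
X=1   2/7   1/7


H(X,Y) = -Σ p(x,y) log₂ p(x,y)
  p(0,0)=1/7: -0.1429 × log₂(0.1429) = 0.4011
  p(0,1)=3/7: -0.4286 × log₂(0.4286) = 0.5239
  p(1,0)=2/7: -0.2857 × log₂(0.2857) = 0.5164
  p(1,1)=1/7: -0.1429 × log₂(0.1429) = 0.4011
H(X,Y) = 1.8424 bits


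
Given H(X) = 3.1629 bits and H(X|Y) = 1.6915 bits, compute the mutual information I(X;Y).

I(X;Y) = H(X) - H(X|Y)
I(X;Y) = 3.1629 - 1.6915 = 1.4714 bits


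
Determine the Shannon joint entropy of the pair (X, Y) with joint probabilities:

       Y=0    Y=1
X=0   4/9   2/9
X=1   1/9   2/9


H(X,Y) = -Σ p(x,y) log₂ p(x,y)
  p(0,0)=4/9: -0.4444 × log₂(0.4444) = 0.5200
  p(0,1)=2/9: -0.2222 × log₂(0.2222) = 0.4822
  p(1,0)=1/9: -0.1111 × log₂(0.1111) = 0.3522
  p(1,1)=2/9: -0.2222 × log₂(0.2222) = 0.4822
H(X,Y) = 1.8366 bits


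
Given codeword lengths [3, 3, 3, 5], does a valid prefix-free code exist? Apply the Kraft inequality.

Kraft inequality: Σ 2^(-l_i) ≤ 1 for prefix-free code
Calculating: 2^(-3) + 2^(-3) + 2^(-3) + 2^(-5)
= 0.125 + 0.125 + 0.125 + 0.03125
= 0.4062
Since 0.4062 ≤ 1, prefix-free code exists


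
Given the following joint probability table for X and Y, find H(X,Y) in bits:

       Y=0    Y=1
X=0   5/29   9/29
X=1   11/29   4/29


H(X,Y) = -Σ p(x,y) log₂ p(x,y)
  p(0,0)=5/29: -0.1724 × log₂(0.1724) = 0.4373
  p(0,1)=9/29: -0.3103 × log₂(0.3103) = 0.5239
  p(1,0)=11/29: -0.3793 × log₂(0.3793) = 0.5305
  p(1,1)=4/29: -0.1379 × log₂(0.1379) = 0.3942
H(X,Y) = 1.8858 bits


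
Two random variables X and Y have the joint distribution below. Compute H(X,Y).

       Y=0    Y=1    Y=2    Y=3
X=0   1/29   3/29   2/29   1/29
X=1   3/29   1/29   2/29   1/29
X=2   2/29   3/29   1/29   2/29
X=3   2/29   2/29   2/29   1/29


H(X,Y) = -Σ p(x,y) log₂ p(x,y)
  p(0,0)=1/29: -0.0345 × log₂(0.0345) = 0.1675
  p(0,1)=3/29: -0.1034 × log₂(0.1034) = 0.3386
  p(0,2)=2/29: -0.0690 × log₂(0.0690) = 0.2661
  p(0,3)=1/29: -0.0345 × log₂(0.0345) = 0.1675
  p(1,0)=3/29: -0.1034 × log₂(0.1034) = 0.3386
  p(1,1)=1/29: -0.0345 × log₂(0.0345) = 0.1675
  p(1,2)=2/29: -0.0690 × log₂(0.0690) = 0.2661
  p(1,3)=1/29: -0.0345 × log₂(0.0345) = 0.1675
  p(2,0)=2/29: -0.0690 × log₂(0.0690) = 0.2661
  p(2,1)=3/29: -0.1034 × log₂(0.1034) = 0.3386
  p(2,2)=1/29: -0.0345 × log₂(0.0345) = 0.1675
  p(2,3)=2/29: -0.0690 × log₂(0.0690) = 0.2661
  p(3,0)=2/29: -0.0690 × log₂(0.0690) = 0.2661
  p(3,1)=2/29: -0.0690 × log₂(0.0690) = 0.2661
  p(3,2)=2/29: -0.0690 × log₂(0.0690) = 0.2661
  p(3,3)=1/29: -0.0345 × log₂(0.0345) = 0.1675
H(X,Y) = 3.8833 bits
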